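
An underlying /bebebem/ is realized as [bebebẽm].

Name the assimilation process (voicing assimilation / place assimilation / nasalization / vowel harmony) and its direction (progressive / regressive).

nasalization, regressive

/e/→[ẽ].
Each target copies a feature from the following segment, so the direction is regressive.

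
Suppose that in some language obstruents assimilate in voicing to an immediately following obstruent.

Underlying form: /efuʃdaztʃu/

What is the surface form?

[efuʒdastʃu]

/ʃ/ before /d/ (voiced) → [ʒ]
/z/ before /tʃ/ (voiceless) → [s]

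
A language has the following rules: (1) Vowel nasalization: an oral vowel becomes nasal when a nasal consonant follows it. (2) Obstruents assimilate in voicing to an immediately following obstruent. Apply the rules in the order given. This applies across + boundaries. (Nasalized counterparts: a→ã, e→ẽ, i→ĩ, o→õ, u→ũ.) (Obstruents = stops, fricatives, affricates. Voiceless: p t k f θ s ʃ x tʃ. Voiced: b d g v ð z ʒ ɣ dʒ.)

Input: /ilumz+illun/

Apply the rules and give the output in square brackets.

[ilũmz+illũn]

Rule 1: /u/ before nasal /m/ → [ũ]
Rule 1: /u/ before nasal /n/ → [ũ]
After rule 1: ilũmz+illũn
Rule 2: no segment meets the rule's conditions; no change.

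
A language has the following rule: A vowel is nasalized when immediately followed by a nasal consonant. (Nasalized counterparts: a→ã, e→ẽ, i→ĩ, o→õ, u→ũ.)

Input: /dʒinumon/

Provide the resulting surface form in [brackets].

[dʒĩnũmõn]

/i/ before nasal /n/ → [ĩ]
/u/ before nasal /m/ → [ũ]
/o/ before nasal /n/ → [õ]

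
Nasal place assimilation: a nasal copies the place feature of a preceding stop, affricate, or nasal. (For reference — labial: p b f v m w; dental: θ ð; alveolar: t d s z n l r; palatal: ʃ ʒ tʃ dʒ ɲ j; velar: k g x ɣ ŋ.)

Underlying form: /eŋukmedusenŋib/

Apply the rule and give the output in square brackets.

[eŋukŋedusennib]

/m/ after /k/ (velar) → [ŋ]
/ŋ/ after /n/ (alveolar) → [n]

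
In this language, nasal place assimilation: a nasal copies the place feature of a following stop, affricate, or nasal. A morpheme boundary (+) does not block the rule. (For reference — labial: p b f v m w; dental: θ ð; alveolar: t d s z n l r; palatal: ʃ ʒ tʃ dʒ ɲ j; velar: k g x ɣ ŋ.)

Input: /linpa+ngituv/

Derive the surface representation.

[limpa+ŋgituv]

/n/ before /p/ (labial) → [m]
/n/ before /g/ (velar) → [ŋ]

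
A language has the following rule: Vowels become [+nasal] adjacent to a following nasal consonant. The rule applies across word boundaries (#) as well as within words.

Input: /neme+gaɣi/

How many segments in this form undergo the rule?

1

/e/ before nasal /m/ → [ẽ]
1 segment changes.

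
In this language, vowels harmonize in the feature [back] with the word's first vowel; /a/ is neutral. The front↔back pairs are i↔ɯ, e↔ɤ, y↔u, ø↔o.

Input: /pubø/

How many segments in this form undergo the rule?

1

/ø/ harmonizes with /u/ ([+back]) → [o]
1 segment changes.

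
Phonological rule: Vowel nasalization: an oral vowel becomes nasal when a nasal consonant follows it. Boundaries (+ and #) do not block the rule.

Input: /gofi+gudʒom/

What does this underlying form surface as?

[gofi+gudʒõm]

/o/ before nasal /m/ → [õ]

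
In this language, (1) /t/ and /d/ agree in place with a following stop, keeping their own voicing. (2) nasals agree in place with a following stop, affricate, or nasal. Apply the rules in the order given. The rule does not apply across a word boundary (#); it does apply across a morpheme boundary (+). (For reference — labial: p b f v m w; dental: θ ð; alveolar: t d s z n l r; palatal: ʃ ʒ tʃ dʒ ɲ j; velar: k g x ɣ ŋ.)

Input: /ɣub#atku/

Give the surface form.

[ɣub#akku]

Rule 1: /t/ before /k/ (velar) → [k]
After rule 1: ɣub#akku
Rule 2: no segment meets the rule's conditions; no change.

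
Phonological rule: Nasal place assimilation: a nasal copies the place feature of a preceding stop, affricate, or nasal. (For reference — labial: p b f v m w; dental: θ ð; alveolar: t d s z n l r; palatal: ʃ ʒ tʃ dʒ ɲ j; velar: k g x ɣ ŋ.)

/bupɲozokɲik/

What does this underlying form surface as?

/ɲ/ after /p/ (labial) → [m]
/ɲ/ after /k/ (velar) → [ŋ]

[bupmozokŋik]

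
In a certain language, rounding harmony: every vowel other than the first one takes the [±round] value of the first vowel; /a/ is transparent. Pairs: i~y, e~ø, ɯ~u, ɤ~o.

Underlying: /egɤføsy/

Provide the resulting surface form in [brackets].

/ø/ harmonizes with /e/ ([-round]) → [e]
/y/ harmonizes with /e/ ([-round]) → [i]

[egɤfesi]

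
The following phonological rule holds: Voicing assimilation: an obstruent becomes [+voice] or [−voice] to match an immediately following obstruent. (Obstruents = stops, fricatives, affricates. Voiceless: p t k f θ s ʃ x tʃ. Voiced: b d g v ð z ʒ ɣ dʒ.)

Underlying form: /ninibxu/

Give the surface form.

[ninipxu]

/b/ before /x/ (voiceless) → [p]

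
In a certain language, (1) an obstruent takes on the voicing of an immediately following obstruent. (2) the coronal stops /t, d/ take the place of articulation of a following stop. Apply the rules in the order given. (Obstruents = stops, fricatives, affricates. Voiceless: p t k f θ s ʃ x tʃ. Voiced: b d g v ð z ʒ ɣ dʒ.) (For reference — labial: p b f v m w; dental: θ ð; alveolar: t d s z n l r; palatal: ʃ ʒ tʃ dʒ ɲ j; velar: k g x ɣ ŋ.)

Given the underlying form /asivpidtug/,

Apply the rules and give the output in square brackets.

Rule 1: /v/ before /p/ (voiceless) → [f]
Rule 1: /d/ before /t/ (voiceless) → [t]
After rule 1: asifpittug
Rule 2: no segment meets the rule's conditions; no change.

[asifpittug]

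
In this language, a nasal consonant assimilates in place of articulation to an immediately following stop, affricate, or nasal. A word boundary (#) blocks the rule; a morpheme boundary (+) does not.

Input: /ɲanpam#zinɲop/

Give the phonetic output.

/n/ before /p/ (labial) → [m]
/n/ before /ɲ/ (palatal) → [ɲ]

[ɲampam#ziɲɲop]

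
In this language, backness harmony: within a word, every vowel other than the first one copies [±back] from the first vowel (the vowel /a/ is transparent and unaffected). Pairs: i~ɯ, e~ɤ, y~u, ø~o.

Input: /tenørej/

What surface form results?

[tenørej]

no segment meets the rule's conditions; no change.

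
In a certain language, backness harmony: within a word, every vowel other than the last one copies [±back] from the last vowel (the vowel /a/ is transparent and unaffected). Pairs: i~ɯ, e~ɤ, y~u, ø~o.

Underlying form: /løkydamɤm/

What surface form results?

[lokudamɤm]

/ø/ harmonizes with /ɤ/ ([+back]) → [o]
/y/ harmonizes with /ɤ/ ([+back]) → [u]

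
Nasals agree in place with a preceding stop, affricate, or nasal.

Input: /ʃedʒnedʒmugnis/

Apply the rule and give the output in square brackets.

/n/ after /dʒ/ (palatal) → [ɲ]
/m/ after /dʒ/ (palatal) → [ɲ]
/n/ after /g/ (velar) → [ŋ]

[ʃedʒɲedʒɲugŋis]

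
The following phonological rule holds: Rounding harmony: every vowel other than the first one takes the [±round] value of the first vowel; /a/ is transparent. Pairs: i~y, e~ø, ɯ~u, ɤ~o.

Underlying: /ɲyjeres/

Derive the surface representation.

/e/ harmonizes with /y/ ([+round]) → [ø]
/e/ harmonizes with /y/ ([+round]) → [ø]

[ɲyjørøs]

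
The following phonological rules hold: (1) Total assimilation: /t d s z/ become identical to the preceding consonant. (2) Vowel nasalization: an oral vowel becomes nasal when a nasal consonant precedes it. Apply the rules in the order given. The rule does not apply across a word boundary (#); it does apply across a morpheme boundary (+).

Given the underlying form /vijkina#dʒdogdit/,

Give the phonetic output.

[vijkinã#dʒdʒoggit]

Rule 1: /d/ after /dʒ/ → [dʒ] (total assimilation)
Rule 1: /d/ after /g/ → [g] (total assimilation)
After rule 1: vijkina#dʒdʒoggit
Rule 2: /a/ after nasal /n/ → [ã]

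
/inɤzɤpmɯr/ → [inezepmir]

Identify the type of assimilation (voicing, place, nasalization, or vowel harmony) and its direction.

/ɤ/→[e] /ɤ/→[e] /ɯ/→[i].
Vowels agree with the first vowel, so the harmony is progressive.

vowel harmony, progressive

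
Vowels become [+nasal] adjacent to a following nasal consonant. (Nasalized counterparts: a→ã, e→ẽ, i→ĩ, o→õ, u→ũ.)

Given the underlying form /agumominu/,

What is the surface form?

/u/ before nasal /m/ → [ũ]
/o/ before nasal /m/ → [õ]
/i/ before nasal /n/ → [ĩ]

[agũmõmĩnu]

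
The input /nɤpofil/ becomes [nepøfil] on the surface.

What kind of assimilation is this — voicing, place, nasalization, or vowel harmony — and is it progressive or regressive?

/ɤ/→[e] /o/→[ø].
Vowels agree with the last vowel, so the harmony is regressive.

vowel harmony, regressive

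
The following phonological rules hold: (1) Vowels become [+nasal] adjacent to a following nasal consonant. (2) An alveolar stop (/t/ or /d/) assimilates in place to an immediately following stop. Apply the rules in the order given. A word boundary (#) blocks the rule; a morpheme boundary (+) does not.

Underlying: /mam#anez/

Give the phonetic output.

Rule 1: /a/ before nasal /m/ → [ã]
Rule 1: /a/ before nasal /n/ → [ã]
After rule 1: mãm#ãnez
Rule 2: no segment meets the rule's conditions; no change.

[mãm#ãnez]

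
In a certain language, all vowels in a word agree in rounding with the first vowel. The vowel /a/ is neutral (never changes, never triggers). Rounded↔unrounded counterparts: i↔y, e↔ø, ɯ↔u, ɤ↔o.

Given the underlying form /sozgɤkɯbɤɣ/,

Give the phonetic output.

/ɤ/ harmonizes with /o/ ([+round]) → [o]
/ɯ/ harmonizes with /o/ ([+round]) → [u]
/ɤ/ harmonizes with /o/ ([+round]) → [o]

[sozgokuboɣ]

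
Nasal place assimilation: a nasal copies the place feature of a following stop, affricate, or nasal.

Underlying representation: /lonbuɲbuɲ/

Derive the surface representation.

/n/ before /b/ (labial) → [m]
/ɲ/ before /b/ (labial) → [m]

[lombumbuɲ]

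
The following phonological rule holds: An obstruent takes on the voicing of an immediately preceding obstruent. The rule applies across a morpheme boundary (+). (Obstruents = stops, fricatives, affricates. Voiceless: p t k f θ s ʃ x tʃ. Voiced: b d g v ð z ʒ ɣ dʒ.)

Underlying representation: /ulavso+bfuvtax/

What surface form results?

[ulavzo+bvuvdax]

/s/ after /v/ (voiced) → [z]
/f/ after /b/ (voiced) → [v]
/t/ after /v/ (voiced) → [d]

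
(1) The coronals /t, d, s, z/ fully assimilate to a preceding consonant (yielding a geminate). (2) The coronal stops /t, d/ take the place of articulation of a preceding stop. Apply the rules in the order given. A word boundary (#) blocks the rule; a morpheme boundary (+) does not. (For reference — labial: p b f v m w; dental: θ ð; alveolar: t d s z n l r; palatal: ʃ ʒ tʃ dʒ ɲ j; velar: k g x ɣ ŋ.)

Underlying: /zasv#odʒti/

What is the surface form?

[zasv#odʒdʒi]

Rule 1: /t/ after /dʒ/ → [dʒ] (total assimilation)
After rule 1: zasv#odʒdʒi
Rule 2: no segment meets the rule's conditions; no change.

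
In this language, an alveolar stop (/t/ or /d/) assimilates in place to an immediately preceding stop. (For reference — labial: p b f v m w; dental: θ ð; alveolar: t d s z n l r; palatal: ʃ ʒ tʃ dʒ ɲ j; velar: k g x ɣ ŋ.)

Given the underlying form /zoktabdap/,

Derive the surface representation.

[zokkabbap]

/t/ after /k/ (velar) → [k]
/d/ after /b/ (labial) → [b]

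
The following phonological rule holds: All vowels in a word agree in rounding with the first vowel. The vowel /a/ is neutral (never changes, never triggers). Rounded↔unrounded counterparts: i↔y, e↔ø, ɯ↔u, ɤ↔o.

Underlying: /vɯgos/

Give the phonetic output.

/o/ harmonizes with /ɯ/ ([-round]) → [ɤ]

[vɯgɤs]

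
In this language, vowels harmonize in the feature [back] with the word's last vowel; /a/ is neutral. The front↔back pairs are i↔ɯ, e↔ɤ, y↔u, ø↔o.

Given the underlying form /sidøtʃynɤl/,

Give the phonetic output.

/i/ harmonizes with /ɤ/ ([+back]) → [ɯ]
/ø/ harmonizes with /ɤ/ ([+back]) → [o]
/y/ harmonizes with /ɤ/ ([+back]) → [u]

[sɯdotʃunɤl]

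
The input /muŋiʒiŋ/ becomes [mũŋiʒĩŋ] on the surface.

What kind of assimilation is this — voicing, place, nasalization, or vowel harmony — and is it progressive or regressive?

/u/→[ũ] /i/→[ĩ].
Each target copies a feature from the following segment, so the direction is regressive.

nasalization, regressive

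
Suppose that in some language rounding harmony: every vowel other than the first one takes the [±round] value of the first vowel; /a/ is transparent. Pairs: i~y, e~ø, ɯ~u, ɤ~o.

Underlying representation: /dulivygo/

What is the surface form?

/i/ harmonizes with /u/ ([+round]) → [y]

[dulyvygo]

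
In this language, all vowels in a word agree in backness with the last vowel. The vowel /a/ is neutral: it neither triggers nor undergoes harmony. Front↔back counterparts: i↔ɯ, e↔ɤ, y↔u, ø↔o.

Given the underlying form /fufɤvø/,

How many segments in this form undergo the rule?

/u/ harmonizes with /ø/ ([-back]) → [y]
/ɤ/ harmonizes with /ø/ ([-back]) → [e]
2 segments change.

2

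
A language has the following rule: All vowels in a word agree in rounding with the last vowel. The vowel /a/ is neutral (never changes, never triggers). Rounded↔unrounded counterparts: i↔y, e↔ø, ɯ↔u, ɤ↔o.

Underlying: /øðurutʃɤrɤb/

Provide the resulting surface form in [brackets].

/ø/ harmonizes with /ɤ/ ([-round]) → [e]
/u/ harmonizes with /ɤ/ ([-round]) → [ɯ]
/u/ harmonizes with /ɤ/ ([-round]) → [ɯ]

[eðɯrɯtʃɤrɤb]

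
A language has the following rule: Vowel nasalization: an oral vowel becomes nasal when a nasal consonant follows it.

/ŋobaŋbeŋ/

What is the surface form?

/a/ before nasal /ŋ/ → [ã]
/e/ before nasal /ŋ/ → [ẽ]

[ŋobãŋbẽŋ]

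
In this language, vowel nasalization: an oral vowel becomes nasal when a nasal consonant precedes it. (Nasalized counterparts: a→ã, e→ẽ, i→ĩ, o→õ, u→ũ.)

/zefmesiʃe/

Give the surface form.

/e/ after nasal /m/ → [ẽ]

[zefmẽsiʃe]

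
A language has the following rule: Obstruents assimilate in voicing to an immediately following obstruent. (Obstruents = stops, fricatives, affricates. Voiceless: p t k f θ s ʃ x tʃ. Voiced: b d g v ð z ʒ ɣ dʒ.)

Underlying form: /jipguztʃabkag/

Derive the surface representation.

/p/ before /g/ (voiced) → [b]
/z/ before /tʃ/ (voiceless) → [s]
/b/ before /k/ (voiceless) → [p]

[jibgustʃapkag]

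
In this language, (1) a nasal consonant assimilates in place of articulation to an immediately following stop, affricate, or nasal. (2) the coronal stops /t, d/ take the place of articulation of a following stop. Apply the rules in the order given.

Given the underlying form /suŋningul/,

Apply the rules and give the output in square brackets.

[sunniŋgul]

Rule 1: /ŋ/ before /n/ (alveolar) → [n]
Rule 1: /n/ before /g/ (velar) → [ŋ]
After rule 1: sunniŋgul
Rule 2: no segment meets the rule's conditions; no change.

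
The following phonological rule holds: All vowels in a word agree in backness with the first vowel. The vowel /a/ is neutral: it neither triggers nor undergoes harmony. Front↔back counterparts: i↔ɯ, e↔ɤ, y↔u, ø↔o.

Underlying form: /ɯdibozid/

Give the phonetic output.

[ɯdɯbozɯd]

/i/ harmonizes with /ɯ/ ([+back]) → [ɯ]
/i/ harmonizes with /ɯ/ ([+back]) → [ɯ]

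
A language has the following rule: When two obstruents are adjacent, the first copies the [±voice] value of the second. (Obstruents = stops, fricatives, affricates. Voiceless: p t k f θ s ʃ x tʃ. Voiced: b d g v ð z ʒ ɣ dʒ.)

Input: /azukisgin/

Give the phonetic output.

[azukizgin]

/s/ before /g/ (voiced) → [z]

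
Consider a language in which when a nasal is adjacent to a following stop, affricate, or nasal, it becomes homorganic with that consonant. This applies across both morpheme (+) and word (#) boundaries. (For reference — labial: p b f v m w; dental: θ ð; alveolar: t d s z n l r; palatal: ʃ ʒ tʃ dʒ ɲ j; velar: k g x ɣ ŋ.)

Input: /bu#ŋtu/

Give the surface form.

[bu#ntu]

/ŋ/ before /t/ (alveolar) → [n]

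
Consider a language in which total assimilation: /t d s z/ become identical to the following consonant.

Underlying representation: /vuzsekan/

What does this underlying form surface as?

/z/ before /s/ → [s] (total assimilation)

[vussekan]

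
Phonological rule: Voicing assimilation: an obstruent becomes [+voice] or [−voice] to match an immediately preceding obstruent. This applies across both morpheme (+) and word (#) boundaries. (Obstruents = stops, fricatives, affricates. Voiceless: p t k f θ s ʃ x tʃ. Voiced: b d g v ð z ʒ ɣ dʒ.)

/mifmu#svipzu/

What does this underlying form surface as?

/v/ after /s/ (voiceless) → [f]
/z/ after /p/ (voiceless) → [s]

[mifmu#sfipsu]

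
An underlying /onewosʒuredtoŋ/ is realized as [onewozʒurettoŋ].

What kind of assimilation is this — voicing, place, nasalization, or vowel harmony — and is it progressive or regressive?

voicing assimilation, regressive

/s/→[z] /d/→[t].
Each target copies a feature from the following segment, so the direction is regressive.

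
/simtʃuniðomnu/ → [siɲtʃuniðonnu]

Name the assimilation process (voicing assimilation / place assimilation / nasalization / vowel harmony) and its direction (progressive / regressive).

place assimilation, regressive

/m/→[ɲ] /m/→[n].
Each target copies a feature from the following segment, so the direction is regressive.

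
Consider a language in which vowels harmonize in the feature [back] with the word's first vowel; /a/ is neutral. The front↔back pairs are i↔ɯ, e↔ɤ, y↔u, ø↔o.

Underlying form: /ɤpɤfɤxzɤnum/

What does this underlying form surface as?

[ɤpɤfɤxzɤnum]

no segment meets the rule's conditions; no change.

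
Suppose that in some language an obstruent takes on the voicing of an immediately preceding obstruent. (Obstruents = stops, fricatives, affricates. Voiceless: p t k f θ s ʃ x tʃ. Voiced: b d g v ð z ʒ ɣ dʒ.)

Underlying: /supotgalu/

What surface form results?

/g/ after /t/ (voiceless) → [k]

[supotkalu]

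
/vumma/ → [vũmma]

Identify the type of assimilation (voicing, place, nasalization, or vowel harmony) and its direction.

/u/→[ũ].
Each target copies a feature from the following segment, so the direction is regressive.

nasalization, regressive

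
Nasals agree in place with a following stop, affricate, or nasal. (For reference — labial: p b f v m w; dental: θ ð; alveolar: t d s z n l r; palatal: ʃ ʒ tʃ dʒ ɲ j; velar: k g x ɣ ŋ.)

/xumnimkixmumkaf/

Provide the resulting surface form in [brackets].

[xunniŋkixmuŋkaf]

/m/ before /n/ (alveolar) → [n]
/m/ before /k/ (velar) → [ŋ]
/m/ before /k/ (velar) → [ŋ]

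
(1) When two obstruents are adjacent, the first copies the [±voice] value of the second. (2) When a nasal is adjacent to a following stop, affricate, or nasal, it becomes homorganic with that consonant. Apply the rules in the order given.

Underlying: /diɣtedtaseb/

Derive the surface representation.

Rule 1: /ɣ/ before /t/ (voiceless) → [x]
Rule 1: /d/ before /t/ (voiceless) → [t]
After rule 1: dixtettaseb
Rule 2: no segment meets the rule's conditions; no change.

[dixtettaseb]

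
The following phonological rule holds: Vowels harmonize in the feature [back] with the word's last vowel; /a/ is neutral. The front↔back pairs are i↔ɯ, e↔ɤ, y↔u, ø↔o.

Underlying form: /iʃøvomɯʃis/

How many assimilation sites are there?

2

/o/ harmonizes with /i/ ([-back]) → [ø]
/ɯ/ harmonizes with /i/ ([-back]) → [i]
2 segments change.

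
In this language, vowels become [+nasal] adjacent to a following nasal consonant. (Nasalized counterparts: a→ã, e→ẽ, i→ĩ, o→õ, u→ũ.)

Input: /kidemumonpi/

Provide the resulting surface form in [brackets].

[kidẽmũmõnpi]

/e/ before nasal /m/ → [ẽ]
/u/ before nasal /m/ → [ũ]
/o/ before nasal /n/ → [õ]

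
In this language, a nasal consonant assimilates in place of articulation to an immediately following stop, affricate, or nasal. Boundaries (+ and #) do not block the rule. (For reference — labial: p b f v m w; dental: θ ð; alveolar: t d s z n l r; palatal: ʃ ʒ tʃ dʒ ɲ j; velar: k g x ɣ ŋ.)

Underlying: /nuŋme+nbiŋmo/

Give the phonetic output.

[numme+mbimmo]

/ŋ/ before /m/ (labial) → [m]
/n/ before /b/ (labial) → [m]
/ŋ/ before /m/ (labial) → [m]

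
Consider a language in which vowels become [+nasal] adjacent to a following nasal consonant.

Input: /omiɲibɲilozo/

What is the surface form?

[õmĩɲibɲilozo]

/o/ before nasal /m/ → [õ]
/i/ before nasal /ɲ/ → [ĩ]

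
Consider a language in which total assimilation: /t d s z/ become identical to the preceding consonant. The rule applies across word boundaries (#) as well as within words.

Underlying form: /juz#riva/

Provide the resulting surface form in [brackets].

no segment meets the rule's conditions; no change.

[juz#riva]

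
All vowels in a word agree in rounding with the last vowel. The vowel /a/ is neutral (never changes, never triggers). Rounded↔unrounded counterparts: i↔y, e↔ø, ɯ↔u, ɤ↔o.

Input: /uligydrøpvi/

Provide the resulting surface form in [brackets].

[ɯligidrepvi]

/u/ harmonizes with /i/ ([-round]) → [ɯ]
/y/ harmonizes with /i/ ([-round]) → [i]
/ø/ harmonizes with /i/ ([-round]) → [e]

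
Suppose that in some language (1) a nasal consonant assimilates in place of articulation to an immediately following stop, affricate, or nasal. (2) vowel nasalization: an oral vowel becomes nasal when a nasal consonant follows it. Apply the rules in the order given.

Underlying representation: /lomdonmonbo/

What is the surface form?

[lõndõmmõmbo]

Rule 1: /m/ before /d/ (alveolar) → [n]
Rule 1: /n/ before /m/ (labial) → [m]
Rule 1: /n/ before /b/ (labial) → [m]
After rule 1: londommombo
Rule 2: /o/ before nasal /n/ → [õ]
Rule 2: /o/ before nasal /m/ → [õ]
Rule 2: /o/ before nasal /m/ → [õ]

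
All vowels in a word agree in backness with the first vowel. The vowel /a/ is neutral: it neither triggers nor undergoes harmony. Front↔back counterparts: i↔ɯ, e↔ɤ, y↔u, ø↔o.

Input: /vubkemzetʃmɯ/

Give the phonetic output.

[vubkɤmzɤtʃmɯ]

/e/ harmonizes with /u/ ([+back]) → [ɤ]
/e/ harmonizes with /u/ ([+back]) → [ɤ]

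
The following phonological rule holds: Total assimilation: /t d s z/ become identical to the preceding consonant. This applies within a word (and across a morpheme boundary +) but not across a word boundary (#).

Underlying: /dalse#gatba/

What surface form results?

/s/ after /l/ → [l] (total assimilation)

[dalle#gatba]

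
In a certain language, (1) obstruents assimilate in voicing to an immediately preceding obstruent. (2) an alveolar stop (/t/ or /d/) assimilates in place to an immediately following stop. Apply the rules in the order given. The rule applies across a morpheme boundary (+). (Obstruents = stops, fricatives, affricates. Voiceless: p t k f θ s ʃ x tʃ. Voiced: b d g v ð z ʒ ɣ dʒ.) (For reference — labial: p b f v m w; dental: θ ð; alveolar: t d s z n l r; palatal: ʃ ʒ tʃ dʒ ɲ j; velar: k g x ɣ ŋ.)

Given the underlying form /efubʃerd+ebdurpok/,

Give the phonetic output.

[efubʒerd+ebdurpok]

Rule 1: /ʃ/ after /b/ (voiced) → [ʒ]
After rule 1: efubʒerd+ebdurpok
Rule 2: no segment meets the rule's conditions; no change.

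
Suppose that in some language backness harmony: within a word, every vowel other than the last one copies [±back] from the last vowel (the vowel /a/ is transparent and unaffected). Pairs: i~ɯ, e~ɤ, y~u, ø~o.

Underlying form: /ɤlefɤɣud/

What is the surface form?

[ɤlɤfɤɣud]

/e/ harmonizes with /u/ ([+back]) → [ɤ]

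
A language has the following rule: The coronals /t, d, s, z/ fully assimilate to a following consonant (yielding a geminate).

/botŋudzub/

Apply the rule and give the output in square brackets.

[boŋŋuzzub]

/t/ before /ŋ/ → [ŋ] (total assimilation)
/d/ before /z/ → [z] (total assimilation)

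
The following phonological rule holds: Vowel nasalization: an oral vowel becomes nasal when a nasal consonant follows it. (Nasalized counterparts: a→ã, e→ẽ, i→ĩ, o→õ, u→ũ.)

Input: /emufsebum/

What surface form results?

/e/ before nasal /m/ → [ẽ]
/u/ before nasal /m/ → [ũ]

[ẽmufsebũm]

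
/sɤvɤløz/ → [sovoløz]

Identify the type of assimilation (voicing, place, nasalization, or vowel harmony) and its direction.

vowel harmony, regressive

/ɤ/→[o] /ɤ/→[o].
Vowels agree with the last vowel, so the harmony is regressive.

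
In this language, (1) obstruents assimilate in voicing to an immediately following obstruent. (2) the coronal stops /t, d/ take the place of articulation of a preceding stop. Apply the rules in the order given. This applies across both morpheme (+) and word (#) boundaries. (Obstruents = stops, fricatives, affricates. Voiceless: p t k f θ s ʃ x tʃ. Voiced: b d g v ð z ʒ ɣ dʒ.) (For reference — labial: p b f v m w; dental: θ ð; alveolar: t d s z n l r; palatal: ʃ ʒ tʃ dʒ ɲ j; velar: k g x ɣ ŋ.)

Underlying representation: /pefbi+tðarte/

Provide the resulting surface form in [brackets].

Rule 1: /f/ before /b/ (voiced) → [v]
Rule 1: /t/ before /ð/ (voiced) → [d]
After rule 1: pevbi+dðarte
Rule 2: no segment meets the rule's conditions; no change.

[pevbi+dðarte]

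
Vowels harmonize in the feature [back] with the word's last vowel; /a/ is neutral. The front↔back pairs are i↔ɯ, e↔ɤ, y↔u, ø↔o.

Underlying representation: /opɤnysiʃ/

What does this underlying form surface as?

/o/ harmonizes with /i/ ([-back]) → [ø]
/ɤ/ harmonizes with /i/ ([-back]) → [e]

[øpenysiʃ]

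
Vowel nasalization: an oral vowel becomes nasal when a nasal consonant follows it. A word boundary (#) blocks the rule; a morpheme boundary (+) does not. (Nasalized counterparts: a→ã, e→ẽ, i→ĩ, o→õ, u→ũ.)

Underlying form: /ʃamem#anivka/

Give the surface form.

[ʃãmẽm#ãnivka]

/a/ before nasal /m/ → [ã]
/e/ before nasal /m/ → [ẽ]
/a/ before nasal /n/ → [ã]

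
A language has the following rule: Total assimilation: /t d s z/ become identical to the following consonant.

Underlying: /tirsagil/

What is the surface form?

no segment meets the rule's conditions; no change.

[tirsagil]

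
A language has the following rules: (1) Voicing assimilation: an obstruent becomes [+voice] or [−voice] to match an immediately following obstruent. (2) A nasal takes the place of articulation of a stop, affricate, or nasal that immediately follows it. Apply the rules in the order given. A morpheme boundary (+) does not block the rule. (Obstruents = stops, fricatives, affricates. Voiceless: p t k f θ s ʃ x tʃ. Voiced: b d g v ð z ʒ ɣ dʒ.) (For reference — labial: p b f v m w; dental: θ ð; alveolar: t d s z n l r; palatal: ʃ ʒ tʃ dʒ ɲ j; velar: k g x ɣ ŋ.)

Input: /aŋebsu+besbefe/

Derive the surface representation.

[aŋepsu+bezbefe]

Rule 1: /b/ before /s/ (voiceless) → [p]
Rule 1: /s/ before /b/ (voiced) → [z]
After rule 1: aŋepsu+bezbefe
Rule 2: no segment meets the rule's conditions; no change.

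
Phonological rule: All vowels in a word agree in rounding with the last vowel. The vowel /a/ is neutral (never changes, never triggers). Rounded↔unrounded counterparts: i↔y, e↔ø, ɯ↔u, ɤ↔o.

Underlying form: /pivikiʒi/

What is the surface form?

[pivikiʒi]

no segment meets the rule's conditions; no change.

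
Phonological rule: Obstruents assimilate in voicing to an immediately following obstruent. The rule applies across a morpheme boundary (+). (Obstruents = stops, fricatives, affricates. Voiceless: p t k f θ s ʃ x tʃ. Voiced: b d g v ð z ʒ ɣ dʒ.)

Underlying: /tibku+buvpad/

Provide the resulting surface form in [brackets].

/b/ before /k/ (voiceless) → [p]
/v/ before /p/ (voiceless) → [f]

[tipku+bufpad]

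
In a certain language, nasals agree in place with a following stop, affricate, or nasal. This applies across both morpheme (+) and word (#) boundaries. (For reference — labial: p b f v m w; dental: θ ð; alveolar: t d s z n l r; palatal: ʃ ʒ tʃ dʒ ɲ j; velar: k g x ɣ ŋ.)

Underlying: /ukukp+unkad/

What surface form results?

/n/ before /k/ (velar) → [ŋ]

[ukukp+uŋkad]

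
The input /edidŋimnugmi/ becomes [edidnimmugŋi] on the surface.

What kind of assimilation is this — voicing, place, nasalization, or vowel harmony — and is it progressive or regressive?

place assimilation, progressive

/ŋ/→[n] /n/→[m] /m/→[ŋ].
Each target copies a feature from the preceding segment, so the direction is progressive.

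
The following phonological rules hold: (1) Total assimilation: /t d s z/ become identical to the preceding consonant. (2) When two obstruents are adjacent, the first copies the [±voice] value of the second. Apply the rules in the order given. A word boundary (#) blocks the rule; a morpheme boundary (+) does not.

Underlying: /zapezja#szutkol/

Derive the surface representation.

[zapezja#ssutkol]

Rule 1: /z/ after /s/ → [s] (total assimilation)
After rule 1: zapezja#ssutkol
Rule 2: no segment meets the rule's conditions; no change.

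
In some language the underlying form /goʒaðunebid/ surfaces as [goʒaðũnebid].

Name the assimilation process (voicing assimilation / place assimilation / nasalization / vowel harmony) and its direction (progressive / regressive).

nasalization, regressive

/u/→[ũ].
Each target copies a feature from the following segment, so the direction is regressive.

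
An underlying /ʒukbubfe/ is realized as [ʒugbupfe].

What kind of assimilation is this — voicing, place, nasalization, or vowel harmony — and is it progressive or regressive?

voicing assimilation, regressive

/k/→[g] /b/→[p].
Each target copies a feature from the following segment, so the direction is regressive.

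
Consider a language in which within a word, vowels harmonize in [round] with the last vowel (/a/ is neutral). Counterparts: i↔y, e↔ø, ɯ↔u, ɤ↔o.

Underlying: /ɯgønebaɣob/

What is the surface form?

[ugønøbaɣob]

/ɯ/ harmonizes with /o/ ([+round]) → [u]
/e/ harmonizes with /o/ ([+round]) → [ø]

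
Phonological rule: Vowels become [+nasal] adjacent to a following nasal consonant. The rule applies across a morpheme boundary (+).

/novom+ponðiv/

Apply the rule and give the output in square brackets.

/o/ before nasal /m/ → [õ]
/o/ before nasal /n/ → [õ]

[novõm+põnðiv]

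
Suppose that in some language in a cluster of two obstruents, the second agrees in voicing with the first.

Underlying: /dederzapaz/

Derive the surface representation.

no segment meets the rule's conditions; no change.

[dederzapaz]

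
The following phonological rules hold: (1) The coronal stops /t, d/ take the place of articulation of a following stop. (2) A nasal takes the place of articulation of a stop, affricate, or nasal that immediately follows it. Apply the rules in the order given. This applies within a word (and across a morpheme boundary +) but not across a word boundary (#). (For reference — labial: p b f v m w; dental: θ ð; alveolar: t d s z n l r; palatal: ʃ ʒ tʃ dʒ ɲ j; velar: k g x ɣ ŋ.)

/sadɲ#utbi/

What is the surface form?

[sadɲ#upbi]

Rule 1: /t/ before /b/ (labial) → [p]
After rule 1: sadɲ#upbi
Rule 2: no segment meets the rule's conditions; no change.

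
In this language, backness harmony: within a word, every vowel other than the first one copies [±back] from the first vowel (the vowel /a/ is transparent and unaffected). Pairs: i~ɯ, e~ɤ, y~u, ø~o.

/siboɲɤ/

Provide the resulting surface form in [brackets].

[sibøɲe]

/o/ harmonizes with /i/ ([-back]) → [ø]
/ɤ/ harmonizes with /i/ ([-back]) → [e]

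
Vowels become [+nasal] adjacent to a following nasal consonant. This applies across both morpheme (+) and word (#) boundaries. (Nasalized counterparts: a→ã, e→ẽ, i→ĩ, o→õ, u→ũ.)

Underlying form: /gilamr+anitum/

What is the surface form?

/a/ before nasal /m/ → [ã]
/a/ before nasal /n/ → [ã]
/u/ before nasal /m/ → [ũ]

[gilãmr+ãnitũm]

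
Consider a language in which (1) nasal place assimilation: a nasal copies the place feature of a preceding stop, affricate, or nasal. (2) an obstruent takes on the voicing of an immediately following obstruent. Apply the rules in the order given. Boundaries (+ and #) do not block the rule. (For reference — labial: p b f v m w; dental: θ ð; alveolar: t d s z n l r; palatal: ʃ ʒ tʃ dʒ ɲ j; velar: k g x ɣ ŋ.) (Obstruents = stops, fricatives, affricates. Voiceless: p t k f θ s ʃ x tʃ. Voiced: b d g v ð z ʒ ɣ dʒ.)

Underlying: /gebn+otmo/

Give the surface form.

[gebm+otno]

Rule 1: /n/ after /b/ (labial) → [m]
Rule 1: /m/ after /t/ (alveolar) → [n]
After rule 1: gebm+otno
Rule 2: no segment meets the rule's conditions; no change.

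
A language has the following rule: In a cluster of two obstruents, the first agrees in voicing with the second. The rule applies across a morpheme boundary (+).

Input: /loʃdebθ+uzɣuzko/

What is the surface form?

[loʒdepθ+uzɣusko]

/ʃ/ before /d/ (voiced) → [ʒ]
/b/ before /θ/ (voiceless) → [p]
/z/ before /k/ (voiceless) → [s]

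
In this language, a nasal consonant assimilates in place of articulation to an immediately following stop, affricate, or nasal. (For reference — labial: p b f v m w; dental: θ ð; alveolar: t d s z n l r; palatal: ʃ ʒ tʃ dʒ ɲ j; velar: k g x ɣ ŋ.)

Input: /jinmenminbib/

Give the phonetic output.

/n/ before /m/ (labial) → [m]
/n/ before /m/ (labial) → [m]
/n/ before /b/ (labial) → [m]

[jimmemmimbib]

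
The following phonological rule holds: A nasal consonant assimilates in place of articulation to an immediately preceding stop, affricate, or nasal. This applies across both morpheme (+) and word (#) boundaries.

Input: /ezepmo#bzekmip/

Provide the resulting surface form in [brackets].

/m/ after /k/ (velar) → [ŋ]

[ezepmo#bzekŋip]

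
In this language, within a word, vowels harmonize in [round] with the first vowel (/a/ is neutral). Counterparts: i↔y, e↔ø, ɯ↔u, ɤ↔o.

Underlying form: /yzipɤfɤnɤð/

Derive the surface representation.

/i/ harmonizes with /y/ ([+round]) → [y]
/ɤ/ harmonizes with /y/ ([+round]) → [o]
/ɤ/ harmonizes with /y/ ([+round]) → [o]
/ɤ/ harmonizes with /y/ ([+round]) → [o]

[yzypofonoð]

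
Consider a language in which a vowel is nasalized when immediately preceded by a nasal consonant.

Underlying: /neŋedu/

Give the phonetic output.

/e/ after nasal /n/ → [ẽ]
/e/ after nasal /ŋ/ → [ẽ]

[nẽŋẽdu]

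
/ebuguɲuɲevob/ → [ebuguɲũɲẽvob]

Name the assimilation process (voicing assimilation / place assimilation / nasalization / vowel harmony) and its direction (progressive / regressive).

/u/→[ũ] /e/→[ẽ].
Each target copies a feature from the preceding segment, so the direction is progressive.

nasalization, progressive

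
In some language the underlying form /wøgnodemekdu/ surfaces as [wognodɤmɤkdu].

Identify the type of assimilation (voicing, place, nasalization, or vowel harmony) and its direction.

vowel harmony, regressive

/ø/→[o] /e/→[ɤ] /e/→[ɤ].
Vowels agree with the last vowel, so the harmony is regressive.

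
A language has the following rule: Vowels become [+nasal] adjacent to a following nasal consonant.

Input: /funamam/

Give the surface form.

/u/ before nasal /n/ → [ũ]
/a/ before nasal /m/ → [ã]
/a/ before nasal /m/ → [ã]

[fũnãmãm]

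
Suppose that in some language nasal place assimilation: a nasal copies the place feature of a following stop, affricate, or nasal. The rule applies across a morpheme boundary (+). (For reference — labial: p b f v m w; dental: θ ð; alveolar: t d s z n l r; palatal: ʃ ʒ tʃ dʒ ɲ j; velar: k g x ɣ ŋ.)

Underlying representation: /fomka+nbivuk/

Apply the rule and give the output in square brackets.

[foŋka+mbivuk]

/m/ before /k/ (velar) → [ŋ]
/n/ before /b/ (labial) → [m]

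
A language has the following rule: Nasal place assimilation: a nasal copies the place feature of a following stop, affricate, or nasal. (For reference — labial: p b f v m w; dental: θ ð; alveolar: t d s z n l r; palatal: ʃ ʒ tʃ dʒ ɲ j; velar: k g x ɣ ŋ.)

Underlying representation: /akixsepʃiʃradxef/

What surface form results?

[akixsepʃiʃradxef]

no segment meets the rule's conditions; no change.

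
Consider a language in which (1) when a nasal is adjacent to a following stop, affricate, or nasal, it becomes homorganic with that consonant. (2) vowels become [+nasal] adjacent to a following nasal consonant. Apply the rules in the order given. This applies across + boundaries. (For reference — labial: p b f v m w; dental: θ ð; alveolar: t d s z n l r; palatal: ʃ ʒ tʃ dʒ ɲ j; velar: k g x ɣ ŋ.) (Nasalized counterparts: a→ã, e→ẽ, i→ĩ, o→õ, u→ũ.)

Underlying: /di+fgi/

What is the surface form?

[di+fgi]

Rule 1: no segment meets the rule's conditions; no change.
After rule 1: di+fgi
Rule 2: no segment meets the rule's conditions; no change.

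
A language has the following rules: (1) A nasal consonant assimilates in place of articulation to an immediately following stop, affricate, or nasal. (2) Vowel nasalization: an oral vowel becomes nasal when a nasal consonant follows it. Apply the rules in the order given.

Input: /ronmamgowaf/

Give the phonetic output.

[rõmmãŋgowaf]

Rule 1: /n/ before /m/ (labial) → [m]
Rule 1: /m/ before /g/ (velar) → [ŋ]
After rule 1: rommaŋgowaf
Rule 2: /o/ before nasal /m/ → [õ]
Rule 2: /a/ before nasal /ŋ/ → [ã]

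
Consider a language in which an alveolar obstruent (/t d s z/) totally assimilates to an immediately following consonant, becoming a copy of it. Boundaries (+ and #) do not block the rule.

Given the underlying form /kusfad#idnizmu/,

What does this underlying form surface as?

[kuffad#innimmu]

/s/ before /f/ → [f] (total assimilation)
/d/ before /n/ → [n] (total assimilation)
/z/ before /m/ → [m] (total assimilation)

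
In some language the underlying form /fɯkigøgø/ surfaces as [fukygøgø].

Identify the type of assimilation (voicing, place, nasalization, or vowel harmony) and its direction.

/ɯ/→[u] /i/→[y].
Vowels agree with the last vowel, so the harmony is regressive.

vowel harmony, regressive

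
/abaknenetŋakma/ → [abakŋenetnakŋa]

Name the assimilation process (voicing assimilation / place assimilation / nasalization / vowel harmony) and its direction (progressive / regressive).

place assimilation, progressive

/n/→[ŋ] /ŋ/→[n] /m/→[ŋ].
Each target copies a feature from the preceding segment, so the direction is progressive.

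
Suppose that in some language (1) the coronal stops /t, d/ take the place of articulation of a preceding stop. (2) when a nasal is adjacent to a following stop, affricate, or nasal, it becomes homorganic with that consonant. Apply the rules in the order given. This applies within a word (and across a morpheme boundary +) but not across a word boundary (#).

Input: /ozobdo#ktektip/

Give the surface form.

Rule 1: /d/ after /b/ (labial) → [b]
Rule 1: /t/ after /k/ (velar) → [k]
Rule 1: /t/ after /k/ (velar) → [k]
After rule 1: ozobbo#kkekkip
Rule 2: no segment meets the rule's conditions; no change.

[ozobbo#kkekkip]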